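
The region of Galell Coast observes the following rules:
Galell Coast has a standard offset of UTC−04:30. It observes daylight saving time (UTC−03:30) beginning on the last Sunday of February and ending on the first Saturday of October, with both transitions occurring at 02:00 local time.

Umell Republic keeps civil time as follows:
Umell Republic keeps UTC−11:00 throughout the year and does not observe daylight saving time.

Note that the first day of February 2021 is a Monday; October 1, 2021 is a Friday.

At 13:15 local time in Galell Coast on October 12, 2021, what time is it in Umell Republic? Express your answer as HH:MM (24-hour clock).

1 February 2021 is a Monday, so Sundays fall on 7, 14, 21, 28; the last is February 28.
1 October 2021 is a Friday, so the first Saturday is October 2.
October 12, 2021 is outside the daylight-saving period (28 February – 2 October), so Galell Coast is on standard time, UTC−04:30.
13:15 Galell Coast + 4h30m = 17:45 UTC.
Umell Republic has no daylight saving, so its offset is UTC−11:00 year-round.
17:45 UTC − 11h = 06:45 Umell Republic.

06:45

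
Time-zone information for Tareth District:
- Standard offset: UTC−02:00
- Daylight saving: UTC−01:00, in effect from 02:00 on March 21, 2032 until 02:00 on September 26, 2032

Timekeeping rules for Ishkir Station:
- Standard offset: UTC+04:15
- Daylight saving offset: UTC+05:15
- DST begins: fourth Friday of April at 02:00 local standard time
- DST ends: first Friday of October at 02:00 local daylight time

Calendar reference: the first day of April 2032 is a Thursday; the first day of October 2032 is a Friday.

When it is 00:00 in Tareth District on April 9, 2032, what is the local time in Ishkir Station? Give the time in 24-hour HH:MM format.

April 9, 2032 falls between 21 March and 26 September, so daylight saving is in effect and Tareth District is at UTC−01:00.
00:00 Tareth District + 1h = 01:00 UTC.
1 April 2032 is a Thursday, so the first Friday is April 2 and the fourth is April 23.
1 October 2032 is a Friday, so the first Friday is October 1.
At the standard offset (UTC+04:15), 01:00 UTC + 4h15m = 05:15 Ishkir Station standard time.
Daylight saving runs 23 April – 1 October; the standard-time date in Ishkir Station, April 9, 2032, is outside that window, so Ishkir Station is on standard time at UTC+04:15.
01:00 UTC + 4h15m = 05:15 Ishkir Station.

05:15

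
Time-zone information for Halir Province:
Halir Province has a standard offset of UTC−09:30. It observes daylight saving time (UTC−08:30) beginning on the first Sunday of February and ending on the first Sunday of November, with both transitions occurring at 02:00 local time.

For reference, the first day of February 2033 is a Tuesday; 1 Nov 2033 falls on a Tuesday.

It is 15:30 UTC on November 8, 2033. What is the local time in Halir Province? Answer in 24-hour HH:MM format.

1 February 2033 is a Tuesday, so the first Sunday is February 6.
1 November 2033 is a Tuesday, so the first Sunday is November 6.
At the standard offset (UTC−09:30), 15:30 UTC − 9h30m = 06:00 Halir Province standard time.
Daylight saving runs 6 February – 6 November; the standard-time date in Halir Province, November 8, 2033, is outside that window, so Halir Province is on standard time at UTC−09:30.
15:30 UTC − 9h30m = 06:00 local.

06:00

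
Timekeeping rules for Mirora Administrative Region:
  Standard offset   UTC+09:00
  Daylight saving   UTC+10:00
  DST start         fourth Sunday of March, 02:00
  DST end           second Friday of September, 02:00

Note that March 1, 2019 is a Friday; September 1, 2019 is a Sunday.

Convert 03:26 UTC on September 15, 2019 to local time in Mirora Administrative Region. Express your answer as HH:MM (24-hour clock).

1 March 2019 is a Friday, so the first Sunday is March 3 and the fourth is March 24.
1 September 2019 is a Sunday, so the first Friday is September 6 and the second is September 13.
At the standard offset (UTC+09:00), 03:26 UTC + 9h = 12:26 Mirora Administrative Region standard time.
The standard-time date in Mirora Administrative Region, September 15, 2019, is outside the daylight-saving period (24 March – 13 September), so Mirora Administrative Region is on standard time, UTC+09:00.
03:26 UTC + 9h = 12:26 local.

12:26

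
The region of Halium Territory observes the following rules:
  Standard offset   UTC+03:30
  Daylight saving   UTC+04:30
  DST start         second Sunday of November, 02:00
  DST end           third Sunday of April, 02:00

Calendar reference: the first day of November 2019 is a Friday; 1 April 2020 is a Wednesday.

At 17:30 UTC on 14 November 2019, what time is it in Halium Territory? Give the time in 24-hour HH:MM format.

22:00

1 November 2019 is a Friday, so the first Sunday is November 3 and the second is November 10.
1 April 2020 is a Wednesday, so the first Sunday is April 5 and the third is April 19.
At the standard offset (UTC+03:30), 17:30 UTC + 3h30m = 21:00 Halium Territory standard time.
The standard-time date in Halium Territory, 14 November 2019, lies within the daylight-saving period (10 November 2019 – 19 April 2020), so Halium Territory is on daylight time, UTC+04:30.
17:30 UTC + 4h30m = 22:00 local.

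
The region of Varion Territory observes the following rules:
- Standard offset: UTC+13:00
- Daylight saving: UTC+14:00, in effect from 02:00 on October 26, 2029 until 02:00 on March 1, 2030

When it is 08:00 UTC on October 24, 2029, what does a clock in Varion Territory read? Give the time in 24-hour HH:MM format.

At the standard offset (UTC+13:00), 08:00 UTC + 13h = 21:00 Varion Territory standard time.
The standard-time date in Varion Territory, October 24, 2029, is outside the daylight-saving period (26 October 2029 – 1 March 2030), so Varion Territory is on standard time, UTC+13:00.
08:00 UTC + 13h = 21:00 local.

21:00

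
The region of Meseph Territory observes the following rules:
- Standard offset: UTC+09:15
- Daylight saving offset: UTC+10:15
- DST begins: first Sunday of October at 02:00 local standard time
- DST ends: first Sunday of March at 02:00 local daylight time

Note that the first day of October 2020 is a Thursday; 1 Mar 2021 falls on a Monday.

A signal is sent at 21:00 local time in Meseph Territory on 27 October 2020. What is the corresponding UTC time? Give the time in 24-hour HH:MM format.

1 October 2020 is a Thursday, so the first Sunday is October 4.
1 March 2021 is a Monday, so the first Sunday is March 7.
27 October 2020 lies within the daylight-saving period (4 October 2020 – 7 March 2021), so Meseph Territory is on daylight time, UTC+10:15.
21:00 local − 10h15m = 10:45 UTC.

10:45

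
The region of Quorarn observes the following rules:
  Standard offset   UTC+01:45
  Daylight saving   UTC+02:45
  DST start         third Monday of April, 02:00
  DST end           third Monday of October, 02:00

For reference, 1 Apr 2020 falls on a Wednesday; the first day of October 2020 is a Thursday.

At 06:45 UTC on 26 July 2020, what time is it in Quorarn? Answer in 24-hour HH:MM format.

09:30

1 April 2020 is a Wednesday, so the first Monday is April 6 and the third is April 20.
1 October 2020 is a Thursday, so the first Monday is October 5 and the third is October 19.
At the standard offset (UTC+01:45), 06:45 UTC + 1h45m = 08:30 Quorarn standard time.
The standard-time date in Quorarn, 26 July 2020, falls between 20 April and 19 October, so daylight saving is in effect and Quorarn is at UTC+02:45.
06:45 UTC + 2h45m = 09:30 local.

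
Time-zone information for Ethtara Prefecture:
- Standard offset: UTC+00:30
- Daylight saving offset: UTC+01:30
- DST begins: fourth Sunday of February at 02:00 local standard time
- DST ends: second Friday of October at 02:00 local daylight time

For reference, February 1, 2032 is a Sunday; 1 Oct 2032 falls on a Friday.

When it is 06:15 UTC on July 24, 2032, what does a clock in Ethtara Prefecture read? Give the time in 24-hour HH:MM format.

1 February 2032 is a Sunday, so the first Sunday is February 1 and the fourth is February 22.
1 October 2032 is a Friday, so the first Friday is October 1 and the second is October 8.
At the standard offset (UTC+00:30), 06:15 UTC + 0h30m = 06:45 Ethtara Prefecture standard time.
The standard-time date in Ethtara Prefecture, July 24, 2032, lies within the daylight-saving period (22 February – 8 October), so Ethtara Prefecture is on daylight time, UTC+01:30.
06:15 UTC + 1h30m = 07:45 local.

07:45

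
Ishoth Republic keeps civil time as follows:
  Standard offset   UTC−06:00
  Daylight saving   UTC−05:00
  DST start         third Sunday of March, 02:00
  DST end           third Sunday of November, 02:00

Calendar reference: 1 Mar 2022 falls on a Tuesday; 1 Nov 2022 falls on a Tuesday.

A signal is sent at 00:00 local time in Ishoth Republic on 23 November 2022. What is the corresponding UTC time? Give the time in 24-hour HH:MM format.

06:00

1 March 2022 is a Tuesday, so the first Sunday is March 6 and the third is March 20.
1 November 2022 is a Tuesday, so the first Sunday is November 6 and the third is November 20.
23 November 2022 is outside the daylight-saving period (20 March – 20 November), so Ishoth Republic is on standard time, UTC−06:00.
00:00 local + 6h = 06:00 UTC.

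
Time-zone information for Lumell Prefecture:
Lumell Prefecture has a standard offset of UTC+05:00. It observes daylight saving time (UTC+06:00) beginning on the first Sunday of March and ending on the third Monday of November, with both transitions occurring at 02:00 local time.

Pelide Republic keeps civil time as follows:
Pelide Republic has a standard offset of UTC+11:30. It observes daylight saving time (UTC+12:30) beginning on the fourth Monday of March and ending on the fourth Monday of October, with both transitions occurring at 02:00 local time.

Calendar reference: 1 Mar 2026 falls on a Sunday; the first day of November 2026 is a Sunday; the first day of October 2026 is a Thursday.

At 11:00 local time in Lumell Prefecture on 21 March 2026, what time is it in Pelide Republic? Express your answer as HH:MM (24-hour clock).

16:30

1 March 2026 is a Sunday, so the first Sunday is March 1.
1 November 2026 is a Sunday, so the first Monday is November 2 and the third is November 16.
21 March 2026 lies within the daylight-saving period (1 March – 16 November), so Lumell Prefecture is on daylight time, UTC+06:00.
11:00 Lumell Prefecture − 6h = 05:00 UTC.
1 March 2026 is a Sunday, so the first Monday is March 2 and the fourth is March 23.
1 October 2026 is a Thursday, so the first Monday is October 5 and the fourth is October 26.
At the standard offset (UTC+11:30), 05:00 UTC + 11h30m = 16:30 Pelide Republic standard time.
The standard-time date in Pelide Republic, 21 March 2026, is outside the daylight-saving period (23 March – 26 October), so Pelide Republic is on standard time, UTC+11:30.
05:00 UTC + 11h30m = 16:30 Pelide Republic.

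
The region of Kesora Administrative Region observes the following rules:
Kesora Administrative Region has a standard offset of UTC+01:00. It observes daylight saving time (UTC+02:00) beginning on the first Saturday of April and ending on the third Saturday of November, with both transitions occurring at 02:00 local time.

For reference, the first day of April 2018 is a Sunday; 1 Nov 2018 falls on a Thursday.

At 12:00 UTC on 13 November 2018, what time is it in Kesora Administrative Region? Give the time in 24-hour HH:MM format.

14:00

1 April 2018 is a Sunday, so the first Saturday is April 7.
1 November 2018 is a Thursday, so the first Saturday is November 3 and the third is November 17.
At the standard offset (UTC+01:00), 12:00 UTC + 1h = 13:00 Kesora Administrative Region standard time.
The standard-time date in Kesora Administrative Region, 13 November 2018, lies within the daylight-saving period (7 April – 17 November), so Kesora Administrative Region is on daylight time, UTC+02:00.
12:00 UTC + 2h = 14:00 local.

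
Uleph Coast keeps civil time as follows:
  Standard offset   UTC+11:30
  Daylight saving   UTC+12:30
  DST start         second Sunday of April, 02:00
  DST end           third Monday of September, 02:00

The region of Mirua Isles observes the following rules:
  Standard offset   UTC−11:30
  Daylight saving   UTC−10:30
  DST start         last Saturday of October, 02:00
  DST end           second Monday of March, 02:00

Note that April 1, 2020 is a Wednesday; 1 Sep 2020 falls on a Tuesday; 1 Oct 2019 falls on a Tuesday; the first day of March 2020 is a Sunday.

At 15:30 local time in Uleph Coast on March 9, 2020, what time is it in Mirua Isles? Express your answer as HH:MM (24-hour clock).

1 April 2020 is a Wednesday, so the first Sunday is April 5 and the second is April 12.
1 September 2020 is a Tuesday, so the first Monday is September 7 and the third is September 21.
March 9, 2020 does not fall between 12 April and 21 September, so daylight saving is not in effect and Uleph Coast is at UTC+11:30.
15:30 Uleph Coast − 11h30m = 04:00 UTC.
1 October 2019 is a Tuesday, so Saturdays fall on 5, 12, 19, 26; the last is October 26.
1 March 2020 is a Sunday, so the first Monday is March 2 and the second is March 9.
At the standard offset (UTC−11:30), 04:00 UTC − 11h30m = 16:30 Mirua Isles standard time (rolling into the previous day, 8 March 2020).
The standard-time date in Mirua Isles, March 8, 2020, lies within the daylight-saving period (26 October 2019 – 9 March 2020), so Mirua Isles is on daylight time, UTC−10:30.
04:00 UTC − 10h30m = 17:30 Mirua Isles (rolling into the previous day, 8 March 2020).

17:30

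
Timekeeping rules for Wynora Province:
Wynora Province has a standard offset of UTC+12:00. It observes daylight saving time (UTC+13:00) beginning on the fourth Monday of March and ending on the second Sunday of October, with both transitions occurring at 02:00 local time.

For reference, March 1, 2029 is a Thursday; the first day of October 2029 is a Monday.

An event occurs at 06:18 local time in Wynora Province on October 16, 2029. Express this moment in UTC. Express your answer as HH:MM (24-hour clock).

1 March 2029 is a Thursday, so the first Monday is March 5 and the fourth is March 26.
1 October 2029 is a Monday, so the first Sunday is October 7 and the second is October 14.
October 16, 2029 does not fall between 26 March and 14 October, so daylight saving is not in effect and Wynora Province is at UTC+12:00.
06:18 local − 12h = 18:18 UTC (rolling into the previous day, 15 October 2029).

18:18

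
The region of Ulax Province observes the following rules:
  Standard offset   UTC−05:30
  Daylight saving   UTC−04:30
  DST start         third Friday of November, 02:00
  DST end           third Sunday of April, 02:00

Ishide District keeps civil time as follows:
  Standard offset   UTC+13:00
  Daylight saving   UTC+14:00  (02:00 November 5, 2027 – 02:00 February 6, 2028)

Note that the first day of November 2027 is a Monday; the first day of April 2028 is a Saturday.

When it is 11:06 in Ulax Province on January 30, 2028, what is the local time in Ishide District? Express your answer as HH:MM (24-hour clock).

05:36

1 November 2027 is a Monday, so the first Friday is November 5 and the third is November 19.
1 April 2028 is a Saturday, so the first Sunday is April 2 and the third is April 16.
Daylight saving runs 19 November 2027 – 16 April 2028; January 30, 2028 is inside that window, so Ulax Province is at UTC−04:30.
11:06 Ulax Province + 4h30m = 15:36 UTC.
At the standard offset (UTC+13:00), 15:36 UTC + 13h = 04:36 Ishide District standard time (rolling into the next day, 31 January 2028).
The standard-time date in Ishide District, January 31, 2028, lies within the daylight-saving period (5 November 2027 – 6 February 2028), so Ishide District is on daylight time, UTC+14:00.
15:36 UTC + 14h = 05:36 Ishide District (rolling into the next day, 31 January 2028).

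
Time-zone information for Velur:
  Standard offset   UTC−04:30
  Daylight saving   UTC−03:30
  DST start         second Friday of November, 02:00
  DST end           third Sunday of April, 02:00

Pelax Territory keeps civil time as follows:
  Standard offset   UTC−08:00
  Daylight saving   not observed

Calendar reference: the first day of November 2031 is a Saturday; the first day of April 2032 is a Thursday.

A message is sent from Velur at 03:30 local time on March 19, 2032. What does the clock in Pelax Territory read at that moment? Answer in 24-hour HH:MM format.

23:00

1 November 2031 is a Saturday, so the first Friday is November 7 and the second is November 14.
1 April 2032 is a Thursday, so the first Sunday is April 4 and the third is April 18.
March 19, 2032 lies within the daylight-saving period (14 November 2031 – 18 April 2032), so Velur is on daylight time, UTC−03:30.
03:30 Velur + 3h30m = 07:00 UTC.
Pelax Territory has no daylight saving, so its offset is UTC−08:00 year-round.
07:00 UTC − 8h = 23:00 Pelax Territory (rolling into the previous day, 18 March 2032).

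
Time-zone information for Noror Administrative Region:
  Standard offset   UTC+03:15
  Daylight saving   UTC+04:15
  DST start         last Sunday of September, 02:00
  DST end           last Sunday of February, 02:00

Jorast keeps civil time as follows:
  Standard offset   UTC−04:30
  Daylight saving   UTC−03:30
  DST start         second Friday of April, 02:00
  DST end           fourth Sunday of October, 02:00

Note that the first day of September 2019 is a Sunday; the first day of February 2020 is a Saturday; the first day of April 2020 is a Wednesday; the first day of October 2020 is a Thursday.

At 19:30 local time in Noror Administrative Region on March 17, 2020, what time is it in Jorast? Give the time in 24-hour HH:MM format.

11:45

1 September 2019 is a Sunday, so Sundays fall on 1, 8, 15, 22, 29; the last is September 29.
1 February 2020 is a Saturday, so Sundays fall on 2, 9, 16, 23; the last is February 23.
Daylight saving runs 29 September 2019 – 23 February 2020; March 17, 2020 is outside that window, so Noror Administrative Region is on standard time at UTC+03:15.
19:30 Noror Administrative Region − 3h15m = 16:15 UTC.
1 April 2020 is a Wednesday, so the first Friday is April 3 and the second is April 10.
1 October 2020 is a Thursday, so the first Sunday is October 4 and the fourth is October 25.
At the standard offset (UTC−04:30), 16:15 UTC − 4h30m = 11:45 Jorast standard time.
The standard-time date in Jorast, March 17, 2020, is outside the daylight-saving period (10 April – 25 October), so Jorast is on standard time, UTC−04:30.
16:15 UTC − 4h30m = 11:45 Jorast.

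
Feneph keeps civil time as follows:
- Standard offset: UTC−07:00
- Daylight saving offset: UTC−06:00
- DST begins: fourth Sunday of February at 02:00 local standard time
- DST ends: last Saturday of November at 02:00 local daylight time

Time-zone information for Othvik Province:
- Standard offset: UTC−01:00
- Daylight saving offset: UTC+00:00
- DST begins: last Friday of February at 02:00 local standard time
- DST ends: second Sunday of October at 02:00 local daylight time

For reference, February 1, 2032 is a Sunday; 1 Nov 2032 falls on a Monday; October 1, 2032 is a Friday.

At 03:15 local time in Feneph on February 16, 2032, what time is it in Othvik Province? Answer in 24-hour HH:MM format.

1 February 2032 is a Sunday, so the first Sunday is February 1 and the fourth is February 22.
1 November 2032 is a Monday, so Saturdays fall on 6, 13, 20, 27; the last is November 27.
February 16, 2032 does not fall between 22 February and 27 November, so daylight saving is not in effect and Feneph is at UTC−07:00.
03:15 Feneph + 7h = 10:15 UTC.
1 February 2032 is a Sunday, so Fridays fall on 6, 13, 20, 27; the last is February 27.
1 October 2032 is a Friday, so the first Sunday is October 3 and the second is October 10.
At the standard offset (UTC−01:00), 10:15 UTC − 1h = 09:15 Othvik Province standard time.
Daylight saving runs 27 February – 10 October; the standard-time date in Othvik Province, February 16, 2032, is outside that window, so Othvik Province is on standard time at UTC−01:00.
10:15 UTC − 1h = 09:15 Othvik Province.

09:15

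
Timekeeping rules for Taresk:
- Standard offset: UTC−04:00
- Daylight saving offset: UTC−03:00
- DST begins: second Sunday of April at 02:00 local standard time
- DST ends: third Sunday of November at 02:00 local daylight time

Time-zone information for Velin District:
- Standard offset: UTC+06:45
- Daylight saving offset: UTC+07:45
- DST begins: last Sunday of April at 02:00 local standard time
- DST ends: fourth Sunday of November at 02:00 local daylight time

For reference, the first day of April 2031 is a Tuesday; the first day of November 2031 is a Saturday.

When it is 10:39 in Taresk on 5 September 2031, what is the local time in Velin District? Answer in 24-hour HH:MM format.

1 April 2031 is a Tuesday, so the first Sunday is April 6 and the second is April 13.
1 November 2031 is a Saturday, so the first Sunday is November 2 and the third is November 16.
5 September 2031 falls between 13 April and 16 November, so daylight saving is in effect and Taresk is at UTC−03:00.
10:39 Taresk + 3h = 13:39 UTC.
1 April 2031 is a Tuesday, so Sundays fall on 6, 13, 20, 27; the last is April 27.
1 November 2031 is a Saturday, so the first Sunday is November 2 and the fourth is November 23.
At the standard offset (UTC+06:45), 13:39 UTC + 6h45m = 20:24 Velin District standard time.
The standard-time date in Velin District, 5 September 2031, falls between 27 April and 23 November, so daylight saving is in effect and Velin District is at UTC+07:45.
13:39 UTC + 7h45m = 21:24 Velin District.

21:24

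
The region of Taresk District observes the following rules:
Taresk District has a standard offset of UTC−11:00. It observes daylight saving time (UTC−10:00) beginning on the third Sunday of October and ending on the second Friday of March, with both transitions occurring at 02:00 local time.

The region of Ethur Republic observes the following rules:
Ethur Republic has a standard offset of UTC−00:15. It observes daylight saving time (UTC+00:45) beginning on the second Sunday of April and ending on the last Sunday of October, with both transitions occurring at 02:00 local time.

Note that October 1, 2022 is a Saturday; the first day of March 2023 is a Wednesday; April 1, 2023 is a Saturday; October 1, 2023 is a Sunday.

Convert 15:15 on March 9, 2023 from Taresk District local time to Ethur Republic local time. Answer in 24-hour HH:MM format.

01:00

1 October 2022 is a Saturday, so the first Sunday is October 2 and the third is October 16.
1 March 2023 is a Wednesday, so the first Friday is March 3 and the second is March 10.
March 9, 2023 lies within the daylight-saving period (16 October 2022 – 10 March 2023), so Taresk District is on daylight time, UTC−10:00.
15:15 Taresk District + 10h = 01:15 UTC (rolling into the next day, 10 March 2023).
1 April 2023 is a Saturday, so the first Sunday is April 2 and the second is April 9.
1 October 2023 is a Sunday, so Sundays fall on 1, 8, 15, 22, 29; the last is October 29.
At the standard offset (UTC−00:15), 01:15 UTC − 0h15m = 01:00 Ethur Republic standard time.
The standard-time date in Ethur Republic, March 10, 2023, is outside the daylight-saving period (9 April – 29 October), so Ethur Republic is on standard time, UTC−00:15.
01:15 UTC − 0h15m = 01:00 Ethur Republic.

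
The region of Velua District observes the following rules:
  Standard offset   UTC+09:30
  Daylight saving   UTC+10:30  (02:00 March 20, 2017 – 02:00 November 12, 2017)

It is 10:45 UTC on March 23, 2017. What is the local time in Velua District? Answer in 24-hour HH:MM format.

21:15

At the standard offset (UTC+09:30), 10:45 UTC + 9h30m = 20:15 Velua District standard time.
Daylight saving runs 20 March – 12 November; the standard-time date in Velua District, March 23, 2017, is inside that window, so Velua District is at UTC+10:30.
10:45 UTC + 10h30m = 21:15 local.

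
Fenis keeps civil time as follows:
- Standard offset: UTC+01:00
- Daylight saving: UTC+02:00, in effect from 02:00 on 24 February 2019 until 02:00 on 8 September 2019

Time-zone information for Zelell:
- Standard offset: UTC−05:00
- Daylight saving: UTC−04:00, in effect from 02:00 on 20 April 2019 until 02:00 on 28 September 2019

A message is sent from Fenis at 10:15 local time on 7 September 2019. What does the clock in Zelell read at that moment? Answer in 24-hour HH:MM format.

04:15

7 September 2019 lies within the daylight-saving period (24 February – 8 September), so Fenis is on daylight time, UTC+02:00.
10:15 Fenis − 2h = 08:15 UTC.
At the standard offset (UTC−05:00), 08:15 UTC − 5h = 03:15 Zelell standard time.
Daylight saving runs 20 April – 28 September; the standard-time date in Zelell, 7 September 2019, is inside that window, so Zelell is at UTC−04:00.
08:15 UTC − 4h = 04:15 Zelell.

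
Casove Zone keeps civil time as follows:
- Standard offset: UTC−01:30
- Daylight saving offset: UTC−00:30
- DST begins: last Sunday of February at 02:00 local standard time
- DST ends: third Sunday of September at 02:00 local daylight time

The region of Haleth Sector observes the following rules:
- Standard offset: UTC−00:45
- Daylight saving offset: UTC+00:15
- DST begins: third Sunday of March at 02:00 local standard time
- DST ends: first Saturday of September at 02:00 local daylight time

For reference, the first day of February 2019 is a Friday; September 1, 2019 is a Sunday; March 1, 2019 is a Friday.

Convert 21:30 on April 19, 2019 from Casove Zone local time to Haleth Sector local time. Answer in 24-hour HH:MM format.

1 February 2019 is a Friday, so Sundays fall on 3, 10, 17, 24; the last is February 24.
1 September 2019 is a Sunday, so the first Sunday is September 1 and the third is September 15.
Daylight saving runs 24 February – 15 September; April 19, 2019 is inside that window, so Casove Zone is at UTC−00:30.
21:30 Casove Zone + 0h30m = 22:00 UTC.
1 March 2019 is a Friday, so the first Sunday is March 3 and the third is March 17.
1 September 2019 is a Sunday, so the first Saturday is September 7.
At the standard offset (UTC−00:45), 22:00 UTC − 0h45m = 21:15 Haleth Sector standard time.
Daylight saving runs 17 March – 7 September; the standard-time date in Haleth Sector, April 19, 2019, is inside that window, so Haleth Sector is at UTC+00:15.
22:00 UTC + 0h15m = 22:15 Haleth Sector.

22:15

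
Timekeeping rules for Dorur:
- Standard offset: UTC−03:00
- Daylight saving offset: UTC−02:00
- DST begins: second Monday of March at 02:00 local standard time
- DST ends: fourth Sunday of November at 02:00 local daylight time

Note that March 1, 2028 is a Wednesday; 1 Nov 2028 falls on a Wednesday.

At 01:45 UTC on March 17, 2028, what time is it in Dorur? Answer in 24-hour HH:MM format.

23:45

1 March 2028 is a Wednesday, so the first Monday is March 6 and the second is March 13.
1 November 2028 is a Wednesday, so the first Sunday is November 5 and the fourth is November 26.
At the standard offset (UTC−03:00), 01:45 UTC − 3h = 22:45 Dorur standard time (rolling into the previous day, 16 March 2028).
The standard-time date in Dorur, March 16, 2028, falls between 13 March and 26 November, so daylight saving is in effect and Dorur is at UTC−02:00.
01:45 UTC − 2h = 23:45 local (rolling into the previous day, 16 March 2028).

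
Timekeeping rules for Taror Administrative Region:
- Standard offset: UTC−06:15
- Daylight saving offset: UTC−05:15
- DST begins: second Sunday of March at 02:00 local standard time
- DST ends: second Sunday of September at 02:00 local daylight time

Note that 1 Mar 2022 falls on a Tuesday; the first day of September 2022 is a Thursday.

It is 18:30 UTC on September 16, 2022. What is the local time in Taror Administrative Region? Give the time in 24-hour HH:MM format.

1 March 2022 is a Tuesday, so the first Sunday is March 6 and the second is March 13.
1 September 2022 is a Thursday, so the first Sunday is September 4 and the second is September 11.
At the standard offset (UTC−06:15), 18:30 UTC − 6h15m = 12:15 Taror Administrative Region standard time.
Daylight saving runs 13 March – 11 September; the standard-time date in Taror Administrative Region, September 16, 2022, is outside that window, so Taror Administrative Region is on standard time at UTC−06:15.
18:30 UTC − 6h15m = 12:15 local.

12:15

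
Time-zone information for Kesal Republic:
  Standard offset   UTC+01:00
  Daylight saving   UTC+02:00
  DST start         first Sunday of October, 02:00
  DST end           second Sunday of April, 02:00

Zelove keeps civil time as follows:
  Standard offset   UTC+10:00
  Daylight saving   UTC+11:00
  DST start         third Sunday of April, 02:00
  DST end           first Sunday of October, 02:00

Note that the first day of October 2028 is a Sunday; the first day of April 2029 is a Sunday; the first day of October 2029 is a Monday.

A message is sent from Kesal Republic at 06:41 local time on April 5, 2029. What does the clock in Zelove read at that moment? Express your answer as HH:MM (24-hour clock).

14:41

1 October 2028 is a Sunday, so the first Sunday is October 1.
1 April 2029 is a Sunday, so the first Sunday is April 1 and the second is April 8.
Daylight saving runs 1 October 2028 – 8 April 2029; April 5, 2029 is inside that window, so Kesal Republic is at UTC+02:00.
06:41 Kesal Republic − 2h = 04:41 UTC.
1 April 2029 is a Sunday, so the first Sunday is April 1 and the third is April 15.
1 October 2029 is a Monday, so the first Sunday is October 7.
At the standard offset (UTC+10:00), 04:41 UTC + 10h = 14:41 Zelove standard time.
Daylight saving runs 15 April – 7 October; the standard-time date in Zelove, April 5, 2029, is outside that window, so Zelove is on standard time at UTC+10:00.
04:41 UTC + 10h = 14:41 Zelove.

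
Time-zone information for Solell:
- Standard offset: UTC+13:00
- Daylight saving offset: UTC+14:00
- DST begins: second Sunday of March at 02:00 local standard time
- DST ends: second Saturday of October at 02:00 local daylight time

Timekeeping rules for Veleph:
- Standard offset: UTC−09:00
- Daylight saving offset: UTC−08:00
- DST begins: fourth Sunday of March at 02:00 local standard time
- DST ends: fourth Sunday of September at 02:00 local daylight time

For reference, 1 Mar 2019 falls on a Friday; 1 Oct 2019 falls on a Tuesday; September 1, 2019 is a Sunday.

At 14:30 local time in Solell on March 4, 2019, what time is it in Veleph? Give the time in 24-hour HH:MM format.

16:30

1 March 2019 is a Friday, so the first Sunday is March 3 and the second is March 10.
1 October 2019 is a Tuesday, so the first Saturday is October 5 and the second is October 12.
March 4, 2019 does not fall between 10 March and 12 October, so daylight saving is not in effect and Solell is at UTC+13:00.
14:30 Solell − 13h = 01:30 UTC.
1 March 2019 is a Friday, so the first Sunday is March 3 and the fourth is March 24.
1 September 2019 is a Sunday, so the first Sunday is September 1 and the fourth is September 22.
At the standard offset (UTC−09:00), 01:30 UTC − 9h = 16:30 Veleph standard time (rolling into the previous day, 3 March 2019).
The standard-time date in Veleph, March 3, 2019, is outside the daylight-saving period (24 March – 22 September), so Veleph is on standard time, UTC−09:00.
01:30 UTC − 9h = 16:30 Veleph (rolling into the previous day, 3 March 2019).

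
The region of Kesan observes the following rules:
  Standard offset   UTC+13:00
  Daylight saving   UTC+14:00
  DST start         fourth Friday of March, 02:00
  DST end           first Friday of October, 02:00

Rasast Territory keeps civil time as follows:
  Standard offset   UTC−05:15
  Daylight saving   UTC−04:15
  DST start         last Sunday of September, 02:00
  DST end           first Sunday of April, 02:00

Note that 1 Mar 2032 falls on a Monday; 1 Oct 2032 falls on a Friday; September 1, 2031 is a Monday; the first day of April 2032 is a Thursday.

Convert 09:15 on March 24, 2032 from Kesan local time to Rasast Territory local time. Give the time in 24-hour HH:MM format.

16:00

1 March 2032 is a Monday, so the first Friday is March 5 and the fourth is March 26.
1 October 2032 is a Friday, so the first Friday is October 1.
Daylight saving runs 26 March – 1 October; March 24, 2032 is outside that window, so Kesan is on standard time at UTC+13:00.
09:15 Kesan − 13h = 20:15 UTC (rolling into the previous day, 23 March 2032).
1 September 2031 is a Monday, so Sundays fall on 7, 14, 21, 28; the last is September 28.
1 April 2032 is a Thursday, so the first Sunday is April 4.
At the standard offset (UTC−05:15), 20:15 UTC − 5h15m = 15:00 Rasast Territory standard time.
The standard-time date in Rasast Territory, March 23, 2032, lies within the daylight-saving period (28 September 2031 – 4 April 2032), so Rasast Territory is on daylight time, UTC−04:15.
20:15 UTC − 4h15m = 16:00 Rasast Territory.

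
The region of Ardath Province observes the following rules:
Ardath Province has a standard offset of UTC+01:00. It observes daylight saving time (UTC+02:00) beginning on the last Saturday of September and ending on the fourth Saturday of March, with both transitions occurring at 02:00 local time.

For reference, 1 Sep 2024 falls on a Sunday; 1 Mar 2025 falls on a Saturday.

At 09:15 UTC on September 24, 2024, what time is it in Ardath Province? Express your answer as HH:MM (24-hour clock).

1 September 2024 is a Sunday, so Saturdays fall on 7, 14, 21, 28; the last is September 28.
1 March 2025 is a Saturday, so the first Saturday is March 1 and the fourth is March 22.
At the standard offset (UTC+01:00), 09:15 UTC + 1h = 10:15 Ardath Province standard time.
The standard-time date in Ardath Province, September 24, 2024, does not fall between 28 September 2024 and 22 March 2025, so daylight saving is not in effect and Ardath Province is at UTC+01:00.
09:15 UTC + 1h = 10:15 local.

10:15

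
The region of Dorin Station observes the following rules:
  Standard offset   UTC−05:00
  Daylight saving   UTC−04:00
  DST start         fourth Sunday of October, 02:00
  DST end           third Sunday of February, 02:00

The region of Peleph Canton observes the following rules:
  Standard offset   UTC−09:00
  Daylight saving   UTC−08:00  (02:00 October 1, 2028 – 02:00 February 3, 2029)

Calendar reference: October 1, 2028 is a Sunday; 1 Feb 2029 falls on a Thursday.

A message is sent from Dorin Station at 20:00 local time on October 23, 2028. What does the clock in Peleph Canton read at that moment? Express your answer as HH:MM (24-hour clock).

1 October 2028 is a Sunday, so the first Sunday is October 1 and the fourth is October 22.
1 February 2029 is a Thursday, so the first Sunday is February 4 and the third is February 18.
October 23, 2028 falls between 22 October 2028 and 18 February 2029, so daylight saving is in effect and Dorin Station is at UTC−04:00.
20:00 Dorin Station + 4h = 00:00 UTC (rolling into the next day, 24 October 2028).
At the standard offset (UTC−09:00), 00:00 UTC − 9h = 15:00 Peleph Canton standard time (rolling into the previous day, 23 October 2028).
The standard-time date in Peleph Canton, October 23, 2028, falls between 1 October 2028 and 3 February 2029, so daylight saving is in effect and Peleph Canton is at UTC−08:00.
00:00 UTC − 8h = 16:00 Peleph Canton (rolling into the previous day, 23 October 2028).

16:00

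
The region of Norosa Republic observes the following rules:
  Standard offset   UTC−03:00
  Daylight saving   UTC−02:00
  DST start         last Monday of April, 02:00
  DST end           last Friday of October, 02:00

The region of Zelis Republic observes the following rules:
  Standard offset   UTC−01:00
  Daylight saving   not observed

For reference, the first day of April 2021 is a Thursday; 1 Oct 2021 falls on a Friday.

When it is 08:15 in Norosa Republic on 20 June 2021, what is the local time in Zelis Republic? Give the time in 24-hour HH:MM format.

09:15

1 April 2021 is a Thursday, so Mondays fall on 5, 12, 19, 26; the last is April 26.
1 October 2021 is a Friday, so Fridays fall on 1, 8, 15, 22, 29; the last is October 29.
20 June 2021 lies within the daylight-saving period (26 April – 29 October), so Norosa Republic is on daylight time, UTC−02:00.
08:15 Norosa Republic + 2h = 10:15 UTC.
Zelis Republic stays on UTC−01:00 all year.
10:15 UTC − 1h = 09:15 Zelis Republic.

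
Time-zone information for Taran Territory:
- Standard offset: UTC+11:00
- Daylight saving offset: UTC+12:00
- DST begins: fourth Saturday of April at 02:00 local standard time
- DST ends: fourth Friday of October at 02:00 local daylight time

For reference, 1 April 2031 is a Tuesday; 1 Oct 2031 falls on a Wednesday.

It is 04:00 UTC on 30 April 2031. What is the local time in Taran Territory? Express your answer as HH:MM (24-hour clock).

16:00

1 April 2031 is a Tuesday, so the first Saturday is April 5 and the fourth is April 26.
1 October 2031 is a Wednesday, so the first Friday is October 3 and the fourth is October 24.
At the standard offset (UTC+11:00), 04:00 UTC + 11h = 15:00 Taran Territory standard time.
The standard-time date in Taran Territory, 30 April 2031, lies within the daylight-saving period (26 April – 24 October), so Taran Territory is on daylight time, UTC+12:00.
04:00 UTC + 12h = 16:00 local.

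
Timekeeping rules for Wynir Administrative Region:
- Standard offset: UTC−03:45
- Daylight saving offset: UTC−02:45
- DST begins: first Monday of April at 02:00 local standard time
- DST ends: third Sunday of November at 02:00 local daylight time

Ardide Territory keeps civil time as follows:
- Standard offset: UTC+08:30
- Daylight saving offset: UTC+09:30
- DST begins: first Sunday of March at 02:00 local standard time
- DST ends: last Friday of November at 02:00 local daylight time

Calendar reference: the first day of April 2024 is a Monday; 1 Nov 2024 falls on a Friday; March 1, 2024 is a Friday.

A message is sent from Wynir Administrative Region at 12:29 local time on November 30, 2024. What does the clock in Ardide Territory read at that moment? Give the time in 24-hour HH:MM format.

00:44

1 April 2024 is a Monday, so the first Monday is April 1.
1 November 2024 is a Friday, so the first Sunday is November 3 and the third is November 17.
November 30, 2024 is outside the daylight-saving period (1 April – 17 November), so Wynir Administrative Region is on standard time, UTC−03:45.
12:29 Wynir Administrative Region + 3h45m = 16:14 UTC.
1 March 2024 is a Friday, so the first Sunday is March 3.
1 November 2024 is a Friday, so Fridays fall on 1, 8, 15, 22, 29; the last is November 29.
At the standard offset (UTC+08:30), 16:14 UTC + 8h30m = 00:44 Ardide Territory standard time (rolling into the next day, 1 December 2024).
Daylight saving runs 3 March – 29 November; the standard-time date in Ardide Territory, December 1, 2024, is outside that window, so Ardide Territory is on standard time at UTC+08:30.
16:14 UTC + 8h30m = 00:44 Ardide Territory (rolling into the next day, 1 December 2024).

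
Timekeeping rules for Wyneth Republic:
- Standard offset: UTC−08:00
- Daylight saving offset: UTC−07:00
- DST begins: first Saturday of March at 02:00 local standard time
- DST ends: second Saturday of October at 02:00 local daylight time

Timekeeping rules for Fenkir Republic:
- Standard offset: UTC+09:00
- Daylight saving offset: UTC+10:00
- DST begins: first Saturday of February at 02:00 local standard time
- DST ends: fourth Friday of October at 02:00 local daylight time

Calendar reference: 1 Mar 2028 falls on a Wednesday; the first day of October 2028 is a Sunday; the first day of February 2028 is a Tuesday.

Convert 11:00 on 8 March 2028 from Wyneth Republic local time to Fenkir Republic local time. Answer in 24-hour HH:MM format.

04:00

1 March 2028 is a Wednesday, so the first Saturday is March 4.
1 October 2028 is a Sunday, so the first Saturday is October 7 and the second is October 14.
8 March 2028 falls between 4 March and 14 October, so daylight saving is in effect and Wyneth Republic is at UTC−07:00.
11:00 Wyneth Republic + 7h = 18:00 UTC.
1 February 2028 is a Tuesday, so the first Saturday is February 5.
1 October 2028 is a Sunday, so the first Friday is October 6 and the fourth is October 27.
At the standard offset (UTC+09:00), 18:00 UTC + 9h = 03:00 Fenkir Republic standard time (rolling into the next day, 9 March 2028).
The standard-time date in Fenkir Republic, 9 March 2028, falls between 5 February and 27 October, so daylight saving is in effect and Fenkir Republic is at UTC+10:00.
18:00 UTC + 10h = 04:00 Fenkir Republic (rolling into the next day, 9 March 2028).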